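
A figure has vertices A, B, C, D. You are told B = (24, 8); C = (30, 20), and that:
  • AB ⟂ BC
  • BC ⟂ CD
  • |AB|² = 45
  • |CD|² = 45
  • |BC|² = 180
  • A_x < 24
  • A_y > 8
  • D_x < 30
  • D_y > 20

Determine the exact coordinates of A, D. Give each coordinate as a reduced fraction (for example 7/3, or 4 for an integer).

1. A_x = 18  [[AB ⟂ BC ⇒ -6x-12y+240=0] ∩ [|A−(24, 8)|²=45]]
2. A_y = 11  [[AB ⟂ BC ⇒ -6x-12y+240=0] ∩ [|A−(24, 8)|²=45]]
   so A = (18, 11)
3. D_x = 24  [[BC ⟂ CD ⇒ 6x+12y-420=0] ∩ [|D−(30, 20)|²=45]]
4. D_y = 23  [[BC ⟂ CD ⇒ 6x+12y-420=0] ∩ [|D−(30, 20)|²=45]]
   so D = (24, 23)

A = (18, 11)
D = (24, 23)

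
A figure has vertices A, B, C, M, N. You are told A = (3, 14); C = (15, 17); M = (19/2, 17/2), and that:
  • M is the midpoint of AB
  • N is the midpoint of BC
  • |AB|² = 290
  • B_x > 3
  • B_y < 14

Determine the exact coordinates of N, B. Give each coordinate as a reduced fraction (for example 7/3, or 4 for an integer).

1. B_x = 16  [B = 2·M−A = 2·(19/2, 17/2)−(3, 14)]
2. B_y = 3  [B = 2·M−A = 2·(19/2, 17/2)−(3, 14)]
   so B = (16, 3)
3. N_x = 31/2  [2·N = B+C = (16, 3)+(15, 17)]
4. N_y = 10  [2·N = B+C = (16, 3)+(15, 17)]
   so N = (31/2, 10)

N = (31/2, 10)
B = (16, 3)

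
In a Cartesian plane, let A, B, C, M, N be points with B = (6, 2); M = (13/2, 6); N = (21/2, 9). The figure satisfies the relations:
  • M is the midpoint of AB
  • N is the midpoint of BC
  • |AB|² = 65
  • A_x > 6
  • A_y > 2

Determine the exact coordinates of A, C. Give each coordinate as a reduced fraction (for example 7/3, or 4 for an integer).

1. A_x = 7  [A = 2·M−B = 2·(13/2, 6)−(6, 2)]
2. A_y = 10  [A = 2·M−B = 2·(13/2, 6)−(6, 2)]
   so A = (7, 10)
3. C_x = 15  [C = 2·N−B = 2·(21/2, 9)−(6, 2)]
4. C_y = 16  [C = 2·N−B = 2·(21/2, 9)−(6, 2)]
   so C = (15, 16)

A = (7, 10)
C = (15, 16)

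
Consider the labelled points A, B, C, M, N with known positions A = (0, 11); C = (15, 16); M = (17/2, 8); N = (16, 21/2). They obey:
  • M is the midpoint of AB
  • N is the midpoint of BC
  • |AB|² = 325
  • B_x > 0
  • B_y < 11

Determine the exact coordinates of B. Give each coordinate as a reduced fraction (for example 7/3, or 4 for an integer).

B = (17, 5)

1. B_x = 17  [B = 2·M−A = 2·(17/2, 8)−(0, 11)]
2. B_y = 5  [B = 2·M−A = 2·(17/2, 8)−(0, 11)]
   so B = (17, 5)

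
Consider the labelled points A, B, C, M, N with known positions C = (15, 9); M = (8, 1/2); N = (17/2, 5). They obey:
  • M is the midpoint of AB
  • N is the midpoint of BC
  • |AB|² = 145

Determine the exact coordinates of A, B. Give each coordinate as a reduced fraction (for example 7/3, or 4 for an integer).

1. B_x = 2  [B = 2·N−C = 2·(17/2, 5)−(15, 9)]
2. B_y = 1  [B = 2·N−C = 2·(17/2, 5)−(15, 9)]
   so B = (2, 1)
3. A_x = 14  [A = 2·M−B = 2·(8, 1/2)−(2, 1)]
4. A_y = 0  [A = 2·M−B = 2·(8, 1/2)−(2, 1)]
   so A = (14, 0)

A = (14, 0)
B = (2, 1)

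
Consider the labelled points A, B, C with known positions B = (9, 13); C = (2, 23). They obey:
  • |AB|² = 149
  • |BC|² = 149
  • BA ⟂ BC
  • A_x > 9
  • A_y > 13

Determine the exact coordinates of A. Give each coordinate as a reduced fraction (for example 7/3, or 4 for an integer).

1. A_x = 19  [[BA ⟂ BC ⇒ -7x+10y-67=0] ∩ [|A−(9, 13)|²=149]]
2. A_y = 20  [[BA ⟂ BC ⇒ -7x+10y-67=0] ∩ [|A−(9, 13)|²=149]]
   so A = (19, 20)

A = (19, 20)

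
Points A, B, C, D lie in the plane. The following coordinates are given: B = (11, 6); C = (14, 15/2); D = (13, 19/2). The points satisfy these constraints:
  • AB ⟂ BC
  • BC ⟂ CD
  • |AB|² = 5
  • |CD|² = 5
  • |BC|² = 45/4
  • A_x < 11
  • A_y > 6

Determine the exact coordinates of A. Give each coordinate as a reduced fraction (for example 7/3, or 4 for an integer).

A = (10, 8)

1. A_x = 10  [[AB ⟂ BC ⇒ -3x-3/2y+42=0] ∩ [|A−(11, 6)|²=5]]
2. A_y = 8  [[AB ⟂ BC ⇒ -3x-3/2y+42=0] ∩ [|A−(11, 6)|²=5]]
   so A = (10, 8)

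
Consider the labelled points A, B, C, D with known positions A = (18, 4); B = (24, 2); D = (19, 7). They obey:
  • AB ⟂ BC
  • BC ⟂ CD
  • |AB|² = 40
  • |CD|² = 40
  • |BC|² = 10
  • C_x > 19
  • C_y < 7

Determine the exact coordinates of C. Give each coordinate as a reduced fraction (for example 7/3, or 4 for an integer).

C = (25, 5)

1. C_x = 25  [[AB ⟂ BC ⇒ 6x-2y-140=0] ∩ [|C−(19, 7)|²=40]]
2. C_y = 5  [[AB ⟂ BC ⇒ 6x-2y-140=0] ∩ [|C−(19, 7)|²=40]]
   so C = (25, 5)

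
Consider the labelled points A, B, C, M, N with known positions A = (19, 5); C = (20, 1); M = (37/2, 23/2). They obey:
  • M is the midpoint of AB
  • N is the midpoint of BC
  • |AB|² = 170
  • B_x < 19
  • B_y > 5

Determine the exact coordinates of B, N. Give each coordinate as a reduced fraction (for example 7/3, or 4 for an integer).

B = (18, 18)
N = (19, 19/2)

1. B_x = 18  [B = 2·M−A = 2·(37/2, 23/2)−(19, 5)]
2. B_y = 18  [B = 2·M−A = 2·(37/2, 23/2)−(19, 5)]
   so B = (18, 18)
3. N_x = 19  [2·N = B+C = (18, 18)+(20, 1)]
4. N_y = 19/2  [2·N = B+C = (18, 18)+(20, 1)]
   so N = (19, 19/2)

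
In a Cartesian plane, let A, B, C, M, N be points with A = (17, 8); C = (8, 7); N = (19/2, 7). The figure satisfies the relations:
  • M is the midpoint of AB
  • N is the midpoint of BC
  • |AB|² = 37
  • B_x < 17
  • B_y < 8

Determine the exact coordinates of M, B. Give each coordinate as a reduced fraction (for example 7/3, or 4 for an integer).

M = (14, 15/2)
B = (11, 7)

1. B_x = 11  [B = 2·N−C = 2·(19/2, 7)−(8, 7)]
2. B_y = 7  [B = 2·N−C = 2·(19/2, 7)−(8, 7)]
   so B = (11, 7)
3. M_x = 14  [2·M = A+B = (17, 8)+(11, 7)]
4. M_y = 15/2  [2·M = A+B = (17, 8)+(11, 7)]
   so M = (14, 15/2)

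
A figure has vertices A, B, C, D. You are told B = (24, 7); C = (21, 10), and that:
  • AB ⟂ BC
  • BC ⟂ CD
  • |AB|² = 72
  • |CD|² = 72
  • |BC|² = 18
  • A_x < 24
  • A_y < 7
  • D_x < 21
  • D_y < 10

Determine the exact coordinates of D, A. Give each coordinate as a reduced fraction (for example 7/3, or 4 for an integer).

1. D_x = 15  [[BC ⟂ CD ⇒ -3x+3y+33=0] ∩ [|D−(21, 10)|²=72]]
2. D_y = 4  [[BC ⟂ CD ⇒ -3x+3y+33=0] ∩ [|D−(21, 10)|²=72]]
   so D = (15, 4)
3. A_x = 18  [[AB ⟂ BC ⇒ 3x-3y-51=0] ∩ [|A−(24, 7)|²=72]]
4. A_y = 1  [[AB ⟂ BC ⇒ 3x-3y-51=0] ∩ [|A−(24, 7)|²=72]]
   so A = (18, 1)

D = (15, 4)
A = (18, 1)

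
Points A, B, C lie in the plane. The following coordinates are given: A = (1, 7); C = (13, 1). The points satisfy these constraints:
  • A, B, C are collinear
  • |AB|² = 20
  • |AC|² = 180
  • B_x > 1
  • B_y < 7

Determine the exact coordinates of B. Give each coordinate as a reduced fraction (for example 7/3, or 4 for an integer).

1. B_x = 5  [[A, B, C are collinear ⇒ -6x-12y+90=0] ∩ [|B−(1, 7)|²=20]]
2. B_y = 5  [[A, B, C are collinear ⇒ -6x-12y+90=0] ∩ [|B−(1, 7)|²=20]]
   so B = (5, 5)

B = (5, 5)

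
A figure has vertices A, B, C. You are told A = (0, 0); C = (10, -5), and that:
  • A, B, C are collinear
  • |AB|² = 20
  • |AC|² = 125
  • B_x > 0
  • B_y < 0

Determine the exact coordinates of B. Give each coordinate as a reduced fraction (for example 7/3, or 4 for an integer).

1. B_x = 4  [[A, B, C are collinear ⇒ -5x-10y=0] ∩ [|B−(0, 0)|²=20]]
2. B_y = -2  [[A, B, C are collinear ⇒ -5x-10y=0] ∩ [|B−(0, 0)|²=20]]
   so B = (4, -2)

B = (4, -2)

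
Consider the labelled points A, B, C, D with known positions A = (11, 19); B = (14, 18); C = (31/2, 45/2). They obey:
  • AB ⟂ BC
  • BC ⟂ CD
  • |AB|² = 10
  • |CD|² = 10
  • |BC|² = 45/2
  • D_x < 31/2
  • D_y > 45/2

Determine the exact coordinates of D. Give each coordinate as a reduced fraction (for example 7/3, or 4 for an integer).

1. D_x = 25/2  [[BC ⟂ CD ⇒ 3/2x+9/2y-249/2=0] ∩ [|D−(31/2, 45/2)|²=10]]
2. D_y = 47/2  [[BC ⟂ CD ⇒ 3/2x+9/2y-249/2=0] ∩ [|D−(31/2, 45/2)|²=10]]
   so D = (25/2, 47/2)

D = (25/2, 47/2)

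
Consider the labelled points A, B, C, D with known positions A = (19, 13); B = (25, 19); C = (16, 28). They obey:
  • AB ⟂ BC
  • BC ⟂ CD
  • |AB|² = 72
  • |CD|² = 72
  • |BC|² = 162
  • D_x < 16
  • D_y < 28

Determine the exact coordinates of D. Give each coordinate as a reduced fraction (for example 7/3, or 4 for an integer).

1. D_x = 10  [[BC ⟂ CD ⇒ -9x+9y-108=0] ∩ [|D−(16, 28)|²=72]]
2. D_y = 22  [[BC ⟂ CD ⇒ -9x+9y-108=0] ∩ [|D−(16, 28)|²=72]]
   so D = (10, 22)

D = (10, 22)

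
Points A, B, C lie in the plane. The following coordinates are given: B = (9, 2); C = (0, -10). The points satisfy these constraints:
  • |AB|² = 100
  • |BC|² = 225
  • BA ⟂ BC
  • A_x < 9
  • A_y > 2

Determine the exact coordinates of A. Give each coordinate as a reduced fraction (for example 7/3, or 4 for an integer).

A = (1, 8)

1. A_x = 1  [[BA ⟂ BC ⇒ -9x-12y+105=0] ∩ [|A−(9, 2)|²=100]]
2. A_y = 8  [[BA ⟂ BC ⇒ -9x-12y+105=0] ∩ [|A−(9, 2)|²=100]]
   so A = (1, 8)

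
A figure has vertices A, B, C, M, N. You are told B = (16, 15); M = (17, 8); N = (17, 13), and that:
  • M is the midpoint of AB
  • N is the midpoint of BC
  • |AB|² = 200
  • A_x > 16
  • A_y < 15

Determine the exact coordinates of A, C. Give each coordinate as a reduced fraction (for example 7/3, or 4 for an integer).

A = (18, 1)
C = (18, 11)

1. A_x = 18  [A = 2·M−B = 2·(17, 8)−(16, 15)]
2. A_y = 1  [A = 2·M−B = 2·(17, 8)−(16, 15)]
   so A = (18, 1)
3. C_x = 18  [C = 2·N−B = 2·(17, 13)−(16, 15)]
4. C_y = 11  [C = 2·N−B = 2·(17, 13)−(16, 15)]
   so C = (18, 11)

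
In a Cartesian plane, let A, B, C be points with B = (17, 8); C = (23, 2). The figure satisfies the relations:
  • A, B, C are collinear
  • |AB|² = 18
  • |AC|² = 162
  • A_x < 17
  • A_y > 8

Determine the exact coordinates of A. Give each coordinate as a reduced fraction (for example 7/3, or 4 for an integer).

A = (14, 11)

1. A_x = 14  [[A, B, C are collinear ⇒ 6x+6y-150=0] ∩ [|A−(17, 8)|²=18]]
2. A_y = 11  [[A, B, C are collinear ⇒ 6x+6y-150=0] ∩ [|A−(17, 8)|²=18]]
   so A = (14, 11)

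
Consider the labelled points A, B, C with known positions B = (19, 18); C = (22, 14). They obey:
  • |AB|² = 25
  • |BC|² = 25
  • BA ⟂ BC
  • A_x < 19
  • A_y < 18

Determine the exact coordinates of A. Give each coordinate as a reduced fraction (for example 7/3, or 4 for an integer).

A = (15, 15)

1. A_x = 15  [[BA ⟂ BC ⇒ 3x-4y+15=0] ∩ [|A−(19, 18)|²=25]]
2. A_y = 15  [[BA ⟂ BC ⇒ 3x-4y+15=0] ∩ [|A−(19, 18)|²=25]]
   so A = (15, 15)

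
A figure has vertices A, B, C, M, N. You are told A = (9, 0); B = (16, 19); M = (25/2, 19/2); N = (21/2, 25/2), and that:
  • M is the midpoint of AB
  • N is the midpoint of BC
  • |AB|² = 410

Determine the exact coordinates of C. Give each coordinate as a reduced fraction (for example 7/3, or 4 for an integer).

C = (5, 6)

1. C_x = 5  [C = 2·N−B = 2·(21/2, 25/2)−(16, 19)]
2. C_y = 6  [C = 2·N−B = 2·(21/2, 25/2)−(16, 19)]
   so C = (5, 6)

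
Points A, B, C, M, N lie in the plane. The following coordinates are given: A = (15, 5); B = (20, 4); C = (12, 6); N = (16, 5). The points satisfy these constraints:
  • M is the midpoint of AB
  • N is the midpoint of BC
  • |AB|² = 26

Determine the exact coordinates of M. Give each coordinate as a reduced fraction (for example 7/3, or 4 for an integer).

1. M_x = 35/2  [2·M = A+B = (15, 5)+(20, 4)]
2. M_y = 9/2  [2·M = A+B = (15, 5)+(20, 4)]
   so M = (35/2, 9/2)

M = (35/2, 9/2)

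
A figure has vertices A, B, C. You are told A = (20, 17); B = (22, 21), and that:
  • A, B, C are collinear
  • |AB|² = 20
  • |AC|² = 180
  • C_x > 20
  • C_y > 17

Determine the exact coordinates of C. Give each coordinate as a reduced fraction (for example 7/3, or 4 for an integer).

C = (26, 29)

1. C_x = 26  [[A, B, C are collinear ⇒ -4x+2y+46=0] ∩ [|C−(20, 17)|²=180]]
2. C_y = 29  [[A, B, C are collinear ⇒ -4x+2y+46=0] ∩ [|C−(20, 17)|²=180]]
   so C = (26, 29)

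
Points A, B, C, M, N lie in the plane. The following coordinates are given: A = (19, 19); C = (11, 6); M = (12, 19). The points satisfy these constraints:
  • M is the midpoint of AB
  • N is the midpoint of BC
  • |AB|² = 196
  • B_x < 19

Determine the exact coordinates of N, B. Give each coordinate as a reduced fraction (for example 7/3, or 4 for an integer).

1. B_x = 5  [B = 2·M−A = 2·(12, 19)−(19, 19)]
2. B_y = 19  [B = 2·M−A = 2·(12, 19)−(19, 19)]
   so B = (5, 19)
3. N_x = 8  [2·N = B+C = (5, 19)+(11, 6)]
4. N_y = 25/2  [2·N = B+C = (5, 19)+(11, 6)]
   so N = (8, 25/2)

N = (8, 25/2)
B = (5, 19)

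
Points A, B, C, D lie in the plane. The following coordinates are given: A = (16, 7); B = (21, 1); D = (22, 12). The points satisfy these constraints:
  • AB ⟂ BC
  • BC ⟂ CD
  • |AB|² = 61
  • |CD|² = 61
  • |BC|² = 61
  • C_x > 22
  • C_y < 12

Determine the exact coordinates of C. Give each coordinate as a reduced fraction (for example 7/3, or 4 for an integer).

1. C_x = 27  [[AB ⟂ BC ⇒ 5x-6y-99=0] ∩ [|C−(22, 12)|²=61]]
2. C_y = 6  [[AB ⟂ BC ⇒ 5x-6y-99=0] ∩ [|C−(22, 12)|²=61]]
   so C = (27, 6)

C = (27, 6)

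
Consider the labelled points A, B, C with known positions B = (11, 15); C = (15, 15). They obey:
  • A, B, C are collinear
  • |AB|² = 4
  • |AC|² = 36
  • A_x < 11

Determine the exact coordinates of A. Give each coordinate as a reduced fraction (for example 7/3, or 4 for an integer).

A = (9, 15)

1. A_x = 9  [[A, B, C are collinear ⇒ 4y-60=0] ∩ [|A−(11, 15)|²=4]]
2. A_y = 15  [[A, B, C are collinear ⇒ 4y-60=0] ∩ [|A−(11, 15)|²=4]]
   so A = (9, 15)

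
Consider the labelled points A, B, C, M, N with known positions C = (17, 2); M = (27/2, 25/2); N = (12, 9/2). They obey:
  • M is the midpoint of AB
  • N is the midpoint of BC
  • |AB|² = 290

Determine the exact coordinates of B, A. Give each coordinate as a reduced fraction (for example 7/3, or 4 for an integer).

1. B_x = 7  [B = 2·N−C = 2·(12, 9/2)−(17, 2)]
2. B_y = 7  [B = 2·N−C = 2·(12, 9/2)−(17, 2)]
   so B = (7, 7)
3. A_x = 20  [A = 2·M−B = 2·(27/2, 25/2)−(7, 7)]
4. A_y = 18  [A = 2·M−B = 2·(27/2, 25/2)−(7, 7)]
   so A = (20, 18)

B = (7, 7)
A = (20, 18)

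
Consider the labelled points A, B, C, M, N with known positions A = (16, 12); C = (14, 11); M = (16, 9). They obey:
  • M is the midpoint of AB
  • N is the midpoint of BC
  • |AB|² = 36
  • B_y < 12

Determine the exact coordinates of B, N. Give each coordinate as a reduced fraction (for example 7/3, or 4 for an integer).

B = (16, 6)
N = (15, 17/2)

1. B_x = 16  [B = 2·M−A = 2·(16, 9)−(16, 12)]
2. B_y = 6  [B = 2·M−A = 2·(16, 9)−(16, 12)]
   so B = (16, 6)
3. N_x = 15  [2·N = B+C = (16, 6)+(14, 11)]
4. N_y = 17/2  [2·N = B+C = (16, 6)+(14, 11)]
   so N = (15, 17/2)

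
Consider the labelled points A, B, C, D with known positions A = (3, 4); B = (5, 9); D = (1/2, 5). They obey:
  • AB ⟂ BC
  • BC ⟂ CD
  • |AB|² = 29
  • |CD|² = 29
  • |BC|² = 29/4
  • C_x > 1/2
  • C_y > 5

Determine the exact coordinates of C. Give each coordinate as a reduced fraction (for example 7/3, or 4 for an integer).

1. C_x = 5/2  [[AB ⟂ BC ⇒ 2x+5y-55=0] ∩ [|C−(1/2, 5)|²=29]]
2. C_y = 10  [[AB ⟂ BC ⇒ 2x+5y-55=0] ∩ [|C−(1/2, 5)|²=29]]
   so C = (5/2, 10)

C = (5/2, 10)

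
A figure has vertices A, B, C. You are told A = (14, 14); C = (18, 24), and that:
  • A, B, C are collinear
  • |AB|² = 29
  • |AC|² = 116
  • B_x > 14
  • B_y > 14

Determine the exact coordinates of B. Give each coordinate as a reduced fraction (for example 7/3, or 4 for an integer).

B = (16, 19)

1. B_x = 16  [[A, B, C are collinear ⇒ 10x-4y-84=0] ∩ [|B−(14, 14)|²=29]]
2. B_y = 19  [[A, B, C are collinear ⇒ 10x-4y-84=0] ∩ [|B−(14, 14)|²=29]]
   so B = (16, 19)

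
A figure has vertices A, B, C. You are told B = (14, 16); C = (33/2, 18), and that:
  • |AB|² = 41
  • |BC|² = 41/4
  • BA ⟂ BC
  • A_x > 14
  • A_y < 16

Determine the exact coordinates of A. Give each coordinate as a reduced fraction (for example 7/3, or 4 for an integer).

A = (18, 11)

1. A_x = 18  [[BA ⟂ BC ⇒ 5/2x+2y-67=0] ∩ [|A−(14, 16)|²=41]]
2. A_y = 11  [[BA ⟂ BC ⇒ 5/2x+2y-67=0] ∩ [|A−(14, 16)|²=41]]
   so A = (18, 11)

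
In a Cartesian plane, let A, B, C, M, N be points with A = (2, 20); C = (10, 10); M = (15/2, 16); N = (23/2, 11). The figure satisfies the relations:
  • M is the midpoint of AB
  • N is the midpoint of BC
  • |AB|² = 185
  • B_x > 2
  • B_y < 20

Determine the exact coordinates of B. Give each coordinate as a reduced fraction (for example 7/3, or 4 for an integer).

1. B_x = 13  [B = 2·M−A = 2·(15/2, 16)−(2, 20)]
2. B_y = 12  [B = 2·M−A = 2·(15/2, 16)−(2, 20)]
   so B = (13, 12)

B = (13, 12)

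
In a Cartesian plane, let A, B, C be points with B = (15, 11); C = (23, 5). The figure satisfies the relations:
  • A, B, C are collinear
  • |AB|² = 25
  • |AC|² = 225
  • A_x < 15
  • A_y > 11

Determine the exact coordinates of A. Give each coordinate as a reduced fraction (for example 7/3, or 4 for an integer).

1. A_x = 11  [[A, B, C are collinear ⇒ 6x+8y-178=0] ∩ [|A−(15, 11)|²=25]]
2. A_y = 14  [[A, B, C are collinear ⇒ 6x+8y-178=0] ∩ [|A−(15, 11)|²=25]]
   so A = (11, 14)

A = (11, 14)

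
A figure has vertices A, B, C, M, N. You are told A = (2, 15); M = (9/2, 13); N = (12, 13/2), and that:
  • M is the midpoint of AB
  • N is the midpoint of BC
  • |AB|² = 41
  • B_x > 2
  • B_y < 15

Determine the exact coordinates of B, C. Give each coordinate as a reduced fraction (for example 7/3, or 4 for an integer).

B = (7, 11)
C = (17, 2)

1. B_x = 7  [B = 2·M−A = 2·(9/2, 13)−(2, 15)]
2. B_y = 11  [B = 2·M−A = 2·(9/2, 13)−(2, 15)]
   so B = (7, 11)
3. C_x = 17  [C = 2·N−B = 2·(12, 13/2)−(7, 11)]
4. C_y = 2  [C = 2·N−B = 2·(12, 13/2)−(7, 11)]
   so C = (17, 2)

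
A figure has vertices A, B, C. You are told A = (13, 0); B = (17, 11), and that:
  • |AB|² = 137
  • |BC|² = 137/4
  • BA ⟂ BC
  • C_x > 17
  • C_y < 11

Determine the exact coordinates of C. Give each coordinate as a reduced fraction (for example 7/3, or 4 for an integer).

C = (45/2, 9)

1. C_x = 45/2  [[BA ⟂ BC ⇒ -4x-11y+189=0] ∩ [|C−(17, 11)|²=137/4]]
2. C_y = 9  [[BA ⟂ BC ⇒ -4x-11y+189=0] ∩ [|C−(17, 11)|²=137/4]]
   so C = (45/2, 9)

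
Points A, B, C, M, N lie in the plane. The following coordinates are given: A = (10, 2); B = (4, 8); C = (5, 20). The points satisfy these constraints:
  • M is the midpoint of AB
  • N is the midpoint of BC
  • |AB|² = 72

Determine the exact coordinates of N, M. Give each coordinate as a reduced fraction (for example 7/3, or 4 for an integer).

N = (9/2, 14)
M = (7, 5)

1. M_x = 7  [2·M = A+B = (10, 2)+(4, 8)]
2. M_y = 5  [2·M = A+B = (10, 2)+(4, 8)]
   so M = (7, 5)
3. N_x = 9/2  [2·N = B+C = (4, 8)+(5, 20)]
4. N_y = 14  [2·N = B+C = (4, 8)+(5, 20)]
   so N = (9/2, 14)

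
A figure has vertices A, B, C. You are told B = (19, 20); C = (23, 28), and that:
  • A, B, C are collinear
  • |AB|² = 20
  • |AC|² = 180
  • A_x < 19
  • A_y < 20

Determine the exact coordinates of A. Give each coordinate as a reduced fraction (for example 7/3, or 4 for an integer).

1. A_x = 17  [[A, B, C are collinear ⇒ -8x+4y+72=0] ∩ [|A−(19, 20)|²=20]]
2. A_y = 16  [[A, B, C are collinear ⇒ -8x+4y+72=0] ∩ [|A−(19, 20)|²=20]]
   so A = (17, 16)

A = (17, 16)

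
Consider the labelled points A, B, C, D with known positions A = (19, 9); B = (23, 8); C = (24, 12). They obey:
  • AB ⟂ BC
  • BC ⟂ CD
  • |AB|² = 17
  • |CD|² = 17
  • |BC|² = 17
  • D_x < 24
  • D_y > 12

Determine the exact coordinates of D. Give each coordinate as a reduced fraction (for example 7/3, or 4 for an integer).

D = (20, 13)

1. D_x = 20  [[BC ⟂ CD ⇒ 1x+4y-72=0] ∩ [|D−(24, 12)|²=17]]
2. D_y = 13  [[BC ⟂ CD ⇒ 1x+4y-72=0] ∩ [|D−(24, 12)|²=17]]
   so D = (20, 13)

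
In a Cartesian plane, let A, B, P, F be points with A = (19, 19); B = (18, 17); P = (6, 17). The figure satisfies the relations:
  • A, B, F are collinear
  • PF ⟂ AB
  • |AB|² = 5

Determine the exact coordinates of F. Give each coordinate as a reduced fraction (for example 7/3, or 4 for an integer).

F = (78/5, 61/5)

1. F_x = 78/5  [[A, B, F are collinear ⇒ 2x-1y-19=0] ∩ [PF ⟂ AB ⇒ -1x-2y+40=0]]
2. F_y = 61/5  [[A, B, F are collinear ⇒ 2x-1y-19=0] ∩ [PF ⟂ AB ⇒ -1x-2y+40=0]]
   so F = (78/5, 61/5)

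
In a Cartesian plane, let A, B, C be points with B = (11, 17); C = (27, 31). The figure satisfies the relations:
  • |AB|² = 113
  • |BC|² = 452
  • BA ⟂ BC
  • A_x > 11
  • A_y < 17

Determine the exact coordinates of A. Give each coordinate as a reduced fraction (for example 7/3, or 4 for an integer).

1. A_x = 18  [[BA ⟂ BC ⇒ 16x+14y-414=0] ∩ [|A−(11, 17)|²=113]]
2. A_y = 9  [[BA ⟂ BC ⇒ 16x+14y-414=0] ∩ [|A−(11, 17)|²=113]]
   so A = (18, 9)

A = (18, 9)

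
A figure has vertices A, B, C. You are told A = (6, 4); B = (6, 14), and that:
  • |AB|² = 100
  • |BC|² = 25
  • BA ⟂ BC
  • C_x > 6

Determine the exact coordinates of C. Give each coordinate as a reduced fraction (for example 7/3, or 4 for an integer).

1. C_x = 11  [[BA ⟂ BC ⇒ -10y+140=0] ∩ [|C−(6, 14)|²=25]]
2. C_y = 14  [[BA ⟂ BC ⇒ -10y+140=0] ∩ [|C−(6, 14)|²=25]]
   so C = (11, 14)

C = (11, 14)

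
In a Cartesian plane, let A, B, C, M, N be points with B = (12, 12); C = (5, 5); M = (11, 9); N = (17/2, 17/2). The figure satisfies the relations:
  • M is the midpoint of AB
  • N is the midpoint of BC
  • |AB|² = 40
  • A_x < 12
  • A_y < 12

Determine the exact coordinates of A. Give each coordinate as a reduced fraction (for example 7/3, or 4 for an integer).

1. A_x = 10  [A = 2·M−B = 2·(11, 9)−(12, 12)]
2. A_y = 6  [A = 2·M−B = 2·(11, 9)−(12, 12)]
   so A = (10, 6)

A = (10, 6)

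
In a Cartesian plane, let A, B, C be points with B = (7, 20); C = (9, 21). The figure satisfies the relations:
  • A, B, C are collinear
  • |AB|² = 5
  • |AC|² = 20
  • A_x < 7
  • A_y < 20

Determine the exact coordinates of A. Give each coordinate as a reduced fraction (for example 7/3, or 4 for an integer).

A = (5, 19)

1. A_x = 5  [[A, B, C are collinear ⇒ -1x+2y-33=0] ∩ [|A−(7, 20)|²=5]]
2. A_y = 19  [[A, B, C are collinear ⇒ -1x+2y-33=0] ∩ [|A−(7, 20)|²=5]]
   so A = (5, 19)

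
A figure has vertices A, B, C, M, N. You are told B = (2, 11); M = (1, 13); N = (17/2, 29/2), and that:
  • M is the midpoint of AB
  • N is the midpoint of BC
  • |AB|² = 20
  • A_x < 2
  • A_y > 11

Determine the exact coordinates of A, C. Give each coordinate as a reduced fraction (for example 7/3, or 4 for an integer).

1. A_x = 0  [A = 2·M−B = 2·(1, 13)−(2, 11)]
2. A_y = 15  [A = 2·M−B = 2·(1, 13)−(2, 11)]
   so A = (0, 15)
3. C_x = 15  [C = 2·N−B = 2·(17/2, 29/2)−(2, 11)]
4. C_y = 18  [C = 2·N−B = 2·(17/2, 29/2)−(2, 11)]
   so C = (15, 18)

A = (0, 15)
C = (15, 18)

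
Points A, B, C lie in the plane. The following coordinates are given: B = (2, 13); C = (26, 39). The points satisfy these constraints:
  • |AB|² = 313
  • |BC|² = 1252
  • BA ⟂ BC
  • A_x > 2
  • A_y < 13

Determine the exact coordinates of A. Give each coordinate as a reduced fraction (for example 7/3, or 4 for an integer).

A = (15, 1)

1. A_x = 15  [[BA ⟂ BC ⇒ 24x+26y-386=0] ∩ [|A−(2, 13)|²=313]]
2. A_y = 1  [[BA ⟂ BC ⇒ 24x+26y-386=0] ∩ [|A−(2, 13)|²=313]]
   so A = (15, 1)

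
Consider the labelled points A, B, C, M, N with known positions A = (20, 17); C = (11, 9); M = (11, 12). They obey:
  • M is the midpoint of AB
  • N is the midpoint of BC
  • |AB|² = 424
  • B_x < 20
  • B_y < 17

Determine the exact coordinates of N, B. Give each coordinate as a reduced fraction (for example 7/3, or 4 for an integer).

1. B_x = 2  [B = 2·M−A = 2·(11, 12)−(20, 17)]
2. B_y = 7  [B = 2·M−A = 2·(11, 12)−(20, 17)]
   so B = (2, 7)
3. N_x = 13/2  [2·N = B+C = (2, 7)+(11, 9)]
4. N_y = 8  [2·N = B+C = (2, 7)+(11, 9)]
   so N = (13/2, 8)

N = (13/2, 8)
B = (2, 7)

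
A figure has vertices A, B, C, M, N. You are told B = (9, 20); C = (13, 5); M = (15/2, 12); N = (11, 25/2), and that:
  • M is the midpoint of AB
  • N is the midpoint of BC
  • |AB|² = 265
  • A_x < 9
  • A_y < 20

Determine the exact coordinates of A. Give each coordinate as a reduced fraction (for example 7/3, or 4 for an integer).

1. A_x = 6  [A = 2·M−B = 2·(15/2, 12)−(9, 20)]
2. A_y = 4  [A = 2·M−B = 2·(15/2, 12)−(9, 20)]
   so A = (6, 4)

A = (6, 4)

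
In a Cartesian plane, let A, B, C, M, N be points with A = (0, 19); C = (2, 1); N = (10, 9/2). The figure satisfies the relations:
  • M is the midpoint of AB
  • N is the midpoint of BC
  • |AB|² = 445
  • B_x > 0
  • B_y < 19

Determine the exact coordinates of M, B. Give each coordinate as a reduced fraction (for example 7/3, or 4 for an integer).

1. B_x = 18  [B = 2·N−C = 2·(10, 9/2)−(2, 1)]
2. B_y = 8  [B = 2·N−C = 2·(10, 9/2)−(2, 1)]
   so B = (18, 8)
3. M_x = 9  [2·M = A+B = (0, 19)+(18, 8)]
4. M_y = 27/2  [2·M = A+B = (0, 19)+(18, 8)]
   so M = (9, 27/2)

M = (9, 27/2)
B = (18, 8)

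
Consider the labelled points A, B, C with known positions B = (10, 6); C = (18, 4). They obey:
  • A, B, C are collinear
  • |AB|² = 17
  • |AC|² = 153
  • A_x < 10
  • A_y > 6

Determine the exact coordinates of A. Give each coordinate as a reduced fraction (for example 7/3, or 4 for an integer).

1. A_x = 6  [[A, B, C are collinear ⇒ 2x+8y-68=0] ∩ [|A−(10, 6)|²=17]]
2. A_y = 7  [[A, B, C are collinear ⇒ 2x+8y-68=0] ∩ [|A−(10, 6)|²=17]]
   so A = (6, 7)

A = (6, 7)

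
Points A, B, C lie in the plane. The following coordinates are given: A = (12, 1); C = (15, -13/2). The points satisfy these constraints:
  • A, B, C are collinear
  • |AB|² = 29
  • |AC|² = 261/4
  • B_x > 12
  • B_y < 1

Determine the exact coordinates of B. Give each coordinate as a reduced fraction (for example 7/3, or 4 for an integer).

B = (14, -4)

1. B_x = 14  [[A, B, C are collinear ⇒ -15/2x-3y+93=0] ∩ [|B−(12, 1)|²=29]]
2. B_y = -4  [[A, B, C are collinear ⇒ -15/2x-3y+93=0] ∩ [|B−(12, 1)|²=29]]
   so B = (14, -4)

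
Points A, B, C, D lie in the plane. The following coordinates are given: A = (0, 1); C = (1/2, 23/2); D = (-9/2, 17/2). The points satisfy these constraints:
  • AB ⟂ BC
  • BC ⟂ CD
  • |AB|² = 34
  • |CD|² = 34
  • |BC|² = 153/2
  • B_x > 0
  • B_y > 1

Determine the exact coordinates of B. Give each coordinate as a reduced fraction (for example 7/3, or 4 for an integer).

1. B_x = 5  [[BC ⟂ CD ⇒ 5x+3y-37=0] ∩ [|B−(0, 1)|²=34]]
2. B_y = 4  [[BC ⟂ CD ⇒ 5x+3y-37=0] ∩ [|B−(0, 1)|²=34]]
   so B = (5, 4)

B = (5, 4)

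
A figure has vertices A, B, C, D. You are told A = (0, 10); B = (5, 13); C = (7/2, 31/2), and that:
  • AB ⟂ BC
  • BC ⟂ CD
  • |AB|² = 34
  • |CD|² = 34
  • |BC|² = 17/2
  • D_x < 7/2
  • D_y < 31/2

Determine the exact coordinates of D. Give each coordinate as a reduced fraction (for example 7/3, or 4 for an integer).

1. D_x = -3/2  [[BC ⟂ CD ⇒ -3/2x+5/2y-67/2=0] ∩ [|D−(7/2, 31/2)|²=34]]
2. D_y = 25/2  [[BC ⟂ CD ⇒ -3/2x+5/2y-67/2=0] ∩ [|D−(7/2, 31/2)|²=34]]
   so D = (-3/2, 25/2)

D = (-3/2, 25/2)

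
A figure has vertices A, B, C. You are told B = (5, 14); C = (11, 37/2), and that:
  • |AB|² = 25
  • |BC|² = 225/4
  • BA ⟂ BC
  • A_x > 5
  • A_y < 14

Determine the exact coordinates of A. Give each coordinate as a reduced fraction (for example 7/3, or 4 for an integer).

A = (8, 10)

1. A_x = 8  [[BA ⟂ BC ⇒ 6x+9/2y-93=0] ∩ [|A−(5, 14)|²=25]]
2. A_y = 10  [[BA ⟂ BC ⇒ 6x+9/2y-93=0] ∩ [|A−(5, 14)|²=25]]
   so A = (8, 10)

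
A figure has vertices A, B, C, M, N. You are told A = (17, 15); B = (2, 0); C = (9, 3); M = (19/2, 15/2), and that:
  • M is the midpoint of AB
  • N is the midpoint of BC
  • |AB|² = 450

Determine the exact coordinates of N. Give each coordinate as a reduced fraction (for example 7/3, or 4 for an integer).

1. N_x = 11/2  [2·N = B+C = (2, 0)+(9, 3)]
2. N_y = 3/2  [2·N = B+C = (2, 0)+(9, 3)]
   so N = (11/2, 3/2)

N = (11/2, 3/2)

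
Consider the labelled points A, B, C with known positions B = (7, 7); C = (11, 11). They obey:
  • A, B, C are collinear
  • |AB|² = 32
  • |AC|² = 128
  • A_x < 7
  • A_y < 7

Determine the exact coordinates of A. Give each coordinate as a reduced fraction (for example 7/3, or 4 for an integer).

1. A_x = 3  [[A, B, C are collinear ⇒ -4x+4y=0] ∩ [|A−(7, 7)|²=32]]
2. A_y = 3  [[A, B, C are collinear ⇒ -4x+4y=0] ∩ [|A−(7, 7)|²=32]]
   so A = (3, 3)

A = (3, 3)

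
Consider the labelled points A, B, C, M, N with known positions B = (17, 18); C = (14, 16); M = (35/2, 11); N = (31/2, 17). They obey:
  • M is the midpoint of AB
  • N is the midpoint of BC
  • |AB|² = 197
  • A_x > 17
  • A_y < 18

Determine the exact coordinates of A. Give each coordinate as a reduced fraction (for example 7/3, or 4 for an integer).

A = (18, 4)

1. A_x = 18  [A = 2·M−B = 2·(35/2, 11)−(17, 18)]
2. A_y = 4  [A = 2·M−B = 2·(35/2, 11)−(17, 18)]
   so A = (18, 4)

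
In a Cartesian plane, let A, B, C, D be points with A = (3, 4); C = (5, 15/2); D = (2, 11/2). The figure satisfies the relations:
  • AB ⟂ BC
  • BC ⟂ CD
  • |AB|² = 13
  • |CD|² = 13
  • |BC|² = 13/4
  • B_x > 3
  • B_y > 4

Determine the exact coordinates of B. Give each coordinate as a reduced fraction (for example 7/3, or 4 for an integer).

B = (6, 6)

1. B_x = 6  [[BC ⟂ CD ⇒ 3x+2y-30=0] ∩ [|B−(3, 4)|²=13]]
2. B_y = 6  [[BC ⟂ CD ⇒ 3x+2y-30=0] ∩ [|B−(3, 4)|²=13]]
   so B = (6, 6)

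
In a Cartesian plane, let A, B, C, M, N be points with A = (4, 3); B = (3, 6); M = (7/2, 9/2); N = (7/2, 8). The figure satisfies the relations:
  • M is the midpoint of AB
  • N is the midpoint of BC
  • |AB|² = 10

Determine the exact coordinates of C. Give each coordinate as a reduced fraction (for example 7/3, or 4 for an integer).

1. C_x = 4  [C = 2·N−B = 2·(7/2, 8)−(3, 6)]
2. C_y = 10  [C = 2·N−B = 2·(7/2, 8)−(3, 6)]
   so C = (4, 10)

C = (4, 10)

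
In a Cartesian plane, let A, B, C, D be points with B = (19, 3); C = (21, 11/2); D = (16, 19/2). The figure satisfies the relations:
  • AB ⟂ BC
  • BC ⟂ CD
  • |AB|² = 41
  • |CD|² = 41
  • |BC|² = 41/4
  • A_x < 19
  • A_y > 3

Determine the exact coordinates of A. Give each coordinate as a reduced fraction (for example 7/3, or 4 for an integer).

1. A_x = 14  [[AB ⟂ BC ⇒ -2x-5/2y+91/2=0] ∩ [|A−(19, 3)|²=41]]
2. A_y = 7  [[AB ⟂ BC ⇒ -2x-5/2y+91/2=0] ∩ [|A−(19, 3)|²=41]]
   so A = (14, 7)

A = (14, 7)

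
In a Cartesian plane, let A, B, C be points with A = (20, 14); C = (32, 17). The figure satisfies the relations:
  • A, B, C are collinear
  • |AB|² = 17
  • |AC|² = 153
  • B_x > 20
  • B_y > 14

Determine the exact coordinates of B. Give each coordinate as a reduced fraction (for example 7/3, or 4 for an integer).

B = (24, 15)

1. B_x = 24  [[A, B, C are collinear ⇒ 3x-12y+108=0] ∩ [|B−(20, 14)|²=17]]
2. B_y = 15  [[A, B, C are collinear ⇒ 3x-12y+108=0] ∩ [|B−(20, 14)|²=17]]
   so B = (24, 15)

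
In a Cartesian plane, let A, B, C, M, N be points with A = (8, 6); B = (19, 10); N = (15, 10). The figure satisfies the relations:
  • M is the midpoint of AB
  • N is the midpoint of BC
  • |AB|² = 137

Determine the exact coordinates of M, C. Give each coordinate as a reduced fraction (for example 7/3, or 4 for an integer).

1. M_x = 27/2  [2·M = A+B = (8, 6)+(19, 10)]
2. M_y = 8  [2·M = A+B = (8, 6)+(19, 10)]
   so M = (27/2, 8)
3. C_x = 11  [C = 2·N−B = 2·(15, 10)−(19, 10)]
4. C_y = 10  [C = 2·N−B = 2·(15, 10)−(19, 10)]
   so C = (11, 10)

M = (27/2, 8)
C = (11, 10)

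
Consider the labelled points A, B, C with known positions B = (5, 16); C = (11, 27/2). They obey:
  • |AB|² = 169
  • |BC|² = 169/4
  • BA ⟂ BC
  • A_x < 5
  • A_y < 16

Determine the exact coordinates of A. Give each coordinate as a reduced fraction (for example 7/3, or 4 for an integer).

1. A_x = 0  [[BA ⟂ BC ⇒ 6x-5/2y+10=0] ∩ [|A−(5, 16)|²=169]]
2. A_y = 4  [[BA ⟂ BC ⇒ 6x-5/2y+10=0] ∩ [|A−(5, 16)|²=169]]
   so A = (0, 4)

A = (0, 4)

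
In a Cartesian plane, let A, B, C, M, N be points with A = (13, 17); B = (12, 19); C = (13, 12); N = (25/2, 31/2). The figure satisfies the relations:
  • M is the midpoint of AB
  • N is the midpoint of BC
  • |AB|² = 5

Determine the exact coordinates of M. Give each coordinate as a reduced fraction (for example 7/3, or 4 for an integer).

1. M_x = 25/2  [2·M = A+B = (13, 17)+(12, 19)]
2. M_y = 18  [2·M = A+B = (13, 17)+(12, 19)]
   so M = (25/2, 18)

M = (25/2, 18)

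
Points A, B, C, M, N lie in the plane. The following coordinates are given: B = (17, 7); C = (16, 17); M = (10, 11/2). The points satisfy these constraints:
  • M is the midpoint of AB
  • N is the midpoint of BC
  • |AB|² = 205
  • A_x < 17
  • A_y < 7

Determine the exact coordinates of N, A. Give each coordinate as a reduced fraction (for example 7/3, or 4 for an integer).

N = (33/2, 12)
A = (3, 4)

1. A_x = 3  [A = 2·M−B = 2·(10, 11/2)−(17, 7)]
2. A_y = 4  [A = 2·M−B = 2·(10, 11/2)−(17, 7)]
   so A = (3, 4)
3. N_x = 33/2  [2·N = B+C = (17, 7)+(16, 17)]
4. N_y = 12  [2·N = B+C = (17, 7)+(16, 17)]
   so N = (33/2, 12)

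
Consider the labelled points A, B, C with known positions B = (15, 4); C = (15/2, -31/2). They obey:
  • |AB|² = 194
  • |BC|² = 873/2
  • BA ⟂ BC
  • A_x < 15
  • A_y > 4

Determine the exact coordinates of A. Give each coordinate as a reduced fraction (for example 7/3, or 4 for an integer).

1. A_x = 2  [[BA ⟂ BC ⇒ -15/2x-39/2y+381/2=0] ∩ [|A−(15, 4)|²=194]]
2. A_y = 9  [[BA ⟂ BC ⇒ -15/2x-39/2y+381/2=0] ∩ [|A−(15, 4)|²=194]]
   so A = (2, 9)

A = (2, 9)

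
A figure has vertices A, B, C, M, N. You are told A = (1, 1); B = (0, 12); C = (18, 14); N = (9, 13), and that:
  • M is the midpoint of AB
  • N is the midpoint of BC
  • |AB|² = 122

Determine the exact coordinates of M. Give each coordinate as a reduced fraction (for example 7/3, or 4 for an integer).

M = (1/2, 13/2)

1. M_x = 1/2  [2·M = A+B = (1, 1)+(0, 12)]
2. M_y = 13/2  [2·M = A+B = (1, 1)+(0, 12)]
   so M = (1/2, 13/2)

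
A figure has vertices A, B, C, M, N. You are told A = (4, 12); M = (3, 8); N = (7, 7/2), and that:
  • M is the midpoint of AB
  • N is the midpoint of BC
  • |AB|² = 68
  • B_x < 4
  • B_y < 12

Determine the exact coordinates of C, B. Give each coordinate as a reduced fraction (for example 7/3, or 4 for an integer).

C = (12, 3)
B = (2, 4)

1. B_x = 2  [B = 2·M−A = 2·(3, 8)−(4, 12)]
2. B_y = 4  [B = 2·M−A = 2·(3, 8)−(4, 12)]
   so B = (2, 4)
3. C_x = 12  [C = 2·N−B = 2·(7, 7/2)−(2, 4)]
4. C_y = 3  [C = 2·N−B = 2·(7, 7/2)−(2, 4)]
   so C = (12, 3)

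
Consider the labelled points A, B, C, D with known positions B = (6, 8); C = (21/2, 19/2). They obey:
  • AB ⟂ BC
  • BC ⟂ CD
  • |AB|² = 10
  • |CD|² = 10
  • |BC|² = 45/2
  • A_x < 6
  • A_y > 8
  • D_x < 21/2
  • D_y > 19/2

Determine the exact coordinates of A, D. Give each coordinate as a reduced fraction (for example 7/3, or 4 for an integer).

A = (5, 11)
D = (19/2, 25/2)

1. A_x = 5  [[AB ⟂ BC ⇒ -9/2x-3/2y+39=0] ∩ [|A−(6, 8)|²=10]]
2. A_y = 11  [[AB ⟂ BC ⇒ -9/2x-3/2y+39=0] ∩ [|A−(6, 8)|²=10]]
   so A = (5, 11)
3. D_x = 19/2  [[BC ⟂ CD ⇒ 9/2x+3/2y-123/2=0] ∩ [|D−(21/2, 19/2)|²=10]]
4. D_y = 25/2  [[BC ⟂ CD ⇒ 9/2x+3/2y-123/2=0] ∩ [|D−(21/2, 19/2)|²=10]]
   so D = (19/2, 25/2)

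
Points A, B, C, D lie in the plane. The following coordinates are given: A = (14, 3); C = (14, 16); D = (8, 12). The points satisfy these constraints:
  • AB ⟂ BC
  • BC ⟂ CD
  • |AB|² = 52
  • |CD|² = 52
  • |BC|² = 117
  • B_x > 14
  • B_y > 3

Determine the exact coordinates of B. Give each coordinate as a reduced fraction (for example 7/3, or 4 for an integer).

B = (20, 7)

1. B_x = 20  [[BC ⟂ CD ⇒ 6x+4y-148=0] ∩ [|B−(14, 3)|²=52]]
2. B_y = 7  [[BC ⟂ CD ⇒ 6x+4y-148=0] ∩ [|B−(14, 3)|²=52]]
   so B = (20, 7)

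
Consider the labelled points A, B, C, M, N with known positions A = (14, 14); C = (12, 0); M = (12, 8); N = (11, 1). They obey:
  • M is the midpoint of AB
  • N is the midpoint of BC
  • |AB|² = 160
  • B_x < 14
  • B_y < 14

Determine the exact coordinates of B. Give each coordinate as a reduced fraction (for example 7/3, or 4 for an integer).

B = (10, 2)

1. B_x = 10  [B = 2·M−A = 2·(12, 8)−(14, 14)]
2. B_y = 2  [B = 2·M−A = 2·(12, 8)−(14, 14)]
   so B = (10, 2)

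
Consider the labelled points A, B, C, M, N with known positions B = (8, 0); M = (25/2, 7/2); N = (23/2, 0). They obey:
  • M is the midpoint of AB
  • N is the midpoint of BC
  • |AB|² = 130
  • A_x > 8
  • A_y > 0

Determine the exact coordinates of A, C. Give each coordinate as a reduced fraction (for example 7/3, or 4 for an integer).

A = (17, 7)
C = (15, 0)

1. A_x = 17  [A = 2·M−B = 2·(25/2, 7/2)−(8, 0)]
2. A_y = 7  [A = 2·M−B = 2·(25/2, 7/2)−(8, 0)]
   so A = (17, 7)
3. C_x = 15  [C = 2·N−B = 2·(23/2, 0)−(8, 0)]
4. C_y = 0  [C = 2·N−B = 2·(23/2, 0)−(8, 0)]
   so C = (15, 0)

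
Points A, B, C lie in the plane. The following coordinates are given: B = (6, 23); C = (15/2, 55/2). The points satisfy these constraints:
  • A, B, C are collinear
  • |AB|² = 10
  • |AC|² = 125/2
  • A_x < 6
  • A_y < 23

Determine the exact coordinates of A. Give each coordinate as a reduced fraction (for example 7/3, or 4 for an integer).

A = (5, 20)

1. A_x = 5  [[A, B, C are collinear ⇒ -9/2x+3/2y-15/2=0] ∩ [|A−(6, 23)|²=10]]
2. A_y = 20  [[A, B, C are collinear ⇒ -9/2x+3/2y-15/2=0] ∩ [|A−(6, 23)|²=10]]
   so A = (5, 20)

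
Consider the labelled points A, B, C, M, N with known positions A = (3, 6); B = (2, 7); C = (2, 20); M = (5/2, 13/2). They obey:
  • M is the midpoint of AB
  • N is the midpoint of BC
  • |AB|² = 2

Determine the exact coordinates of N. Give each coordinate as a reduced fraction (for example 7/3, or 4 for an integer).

1. N_x = 2  [2·N = B+C = (2, 7)+(2, 20)]
2. N_y = 27/2  [2·N = B+C = (2, 7)+(2, 20)]
   so N = (2, 27/2)

N = (2, 27/2)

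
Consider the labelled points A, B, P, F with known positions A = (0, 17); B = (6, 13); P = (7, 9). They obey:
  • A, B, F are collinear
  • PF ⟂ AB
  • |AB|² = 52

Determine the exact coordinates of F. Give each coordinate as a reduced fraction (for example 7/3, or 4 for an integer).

F = (111/13, 147/13)

1. F_x = 111/13  [[A, B, F are collinear ⇒ 4x+6y-102=0] ∩ [PF ⟂ AB ⇒ 6x-4y-6=0]]
2. F_y = 147/13  [[A, B, F are collinear ⇒ 4x+6y-102=0] ∩ [PF ⟂ AB ⇒ 6x-4y-6=0]]
   so F = (111/13, 147/13)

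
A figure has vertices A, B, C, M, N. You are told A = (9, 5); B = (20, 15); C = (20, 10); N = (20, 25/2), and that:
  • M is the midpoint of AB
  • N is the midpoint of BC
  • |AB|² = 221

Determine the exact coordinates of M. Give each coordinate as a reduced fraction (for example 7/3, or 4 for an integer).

M = (29/2, 10)

1. M_x = 29/2  [2·M = A+B = (9, 5)+(20, 15)]
2. M_y = 10  [2·M = A+B = (9, 5)+(20, 15)]
   so M = (29/2, 10)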